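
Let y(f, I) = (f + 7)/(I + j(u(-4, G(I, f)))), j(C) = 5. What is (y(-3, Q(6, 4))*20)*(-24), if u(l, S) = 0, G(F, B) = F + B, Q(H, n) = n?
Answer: -640/3 ≈ -213.33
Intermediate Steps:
G(F, B) = B + F
y(f, I) = (7 + f)/(5 + I) (y(f, I) = (f + 7)/(I + 5) = (7 + f)/(5 + I))
(y(-3, Q(6, 4))*20)*(-24) = (((7 - 3)/(5 + 4))*20)*(-24) = ((4/9)*20)*(-24) = (80/9)*(-24) = -640/3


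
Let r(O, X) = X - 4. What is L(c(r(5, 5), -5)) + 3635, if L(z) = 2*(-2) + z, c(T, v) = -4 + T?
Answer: 3628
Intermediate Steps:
r(O, X) = -4 + X
L(z) = -4 + z
L(c(r(5, 5), -5)) + 3635 = (-4 + (-4 + (-4 + 5))) + 3635 = (-4 + (-4 + 1)) + 3635 = (-4 - 3) + 3635 = -7 + 3635 = 3628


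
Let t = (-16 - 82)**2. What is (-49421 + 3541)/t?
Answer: -11470/2401 ≈ -4.7772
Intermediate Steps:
t = 9604 (t = (-98)**2 = 9604)
(-49421 + 3541)/t = (-49421 + 3541)/9604 = -45880*1/9604 = -11470/2401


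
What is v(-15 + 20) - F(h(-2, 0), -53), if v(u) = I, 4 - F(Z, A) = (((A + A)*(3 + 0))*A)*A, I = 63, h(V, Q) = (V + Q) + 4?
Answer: -893203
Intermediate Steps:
h(V, Q) = 4 + Q + V (h(V, Q) = (Q + V) + 4 = 4 + Q + V)
F(Z, A) = 4 - 6*A³ (F(Z, A) = 4 - ((A + A)*(3 + 0))*A*A = 4 - ((2*A)*3)*A*A = 4 - (6*A)*A*A = 4 - 6*A²*A = 4 - 6*A³)
v(u) = 63
v(-15 + 20) - F(h(-2, 0), -53) = 63 - (4 - 6*(-53)³) = 63 - (4 - 6*(-148877)) = 63 - (4 + 893262) = 63 - 1*893266 = 63 - 893266 = -893203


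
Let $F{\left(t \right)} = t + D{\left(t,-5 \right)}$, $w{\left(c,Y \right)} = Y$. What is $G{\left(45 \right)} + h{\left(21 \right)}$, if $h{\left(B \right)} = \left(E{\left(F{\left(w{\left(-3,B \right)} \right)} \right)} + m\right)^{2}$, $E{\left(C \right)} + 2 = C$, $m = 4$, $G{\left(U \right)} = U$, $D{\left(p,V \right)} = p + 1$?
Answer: $2070$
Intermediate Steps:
$D{\left(p,V \right)} = 1 + p$
$F{\left(t \right)} = 1 + 2 t$ ($F{\left(t \right)} = t + \left(1 + t\right) = 1 + 2 t$)
$E{\left(C \right)} = -2 + C$
$h{\left(B \right)} = \left(3 + 2 B\right)^{2}$ ($h{\left(B \right)} = \left(\left(-2 + \left(1 + 2 B\right)\right) + 4\right)^{2} = \left(\left(-1 + 2 B\right) + 4\right)^{2} = \left(3 + 2 B\right)^{2}$)
$G{\left(45 \right)} + h{\left(21 \right)} = 45 + \left(3 + 2 \cdot 21\right)^{2} = 45 + \left(3 + 42\right)^{2} = 45 + 45^{2} = 45 + 2025 = 2070$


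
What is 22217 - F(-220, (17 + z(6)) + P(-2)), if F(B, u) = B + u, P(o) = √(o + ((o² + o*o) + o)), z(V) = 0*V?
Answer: 22418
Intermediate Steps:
z(V) = 0
P(o) = √(2*o + 2*o²) (P(o) = √(o + ((o² + o²) + o)) = √(o + (2*o² + o)) = √(o + (o + 2*o²)) = √(2*o + 2*o²))
22217 - F(-220, (17 + z(6)) + P(-2)) = 22217 - (-220 + ((17 + 0) + √2*√(-2*(1 - 2)))) = 22217 - (-220 + (17 + √2*√(-2*(-1)))) = 22217 - (-220 + (17 + √2*√2)) = 22217 - (-220 + (17 + 2)) = 22217 - (-220 + 19) = 22217 - 1*(-201) = 22217 + 201 = 22418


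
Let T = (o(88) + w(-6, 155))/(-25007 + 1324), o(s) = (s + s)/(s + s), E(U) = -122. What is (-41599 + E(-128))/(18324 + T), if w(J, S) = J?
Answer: -988078443/433967297 ≈ -2.2769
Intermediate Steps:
o(s) = 1 (o(s) = (2*s)/((2*s)) = (2*s)*(1/(2*s)) = 1)
T = 5/23683 (T = (1 - 6)/(-25007 + 1324) = -5/(-23683) = -5*(-1/23683) = 5/23683 ≈ 0.00021112)
(-41599 + E(-128))/(18324 + T) = (-41599 - 122)/(18324 + 5/23683) = -41721/433967297/23683 = -41721*23683/433967297 = -988078443/433967297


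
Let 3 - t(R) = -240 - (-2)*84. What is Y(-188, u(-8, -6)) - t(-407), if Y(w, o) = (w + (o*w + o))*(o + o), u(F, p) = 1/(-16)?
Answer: -6779/128 ≈ -52.961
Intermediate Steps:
t(R) = 75 (t(R) = 3 - (-240 - (-2)*84) = 3 - (-240 - 1*(-168)) = 3 - (-240 + 168) = 3 - 1*(-72) = 3 + 72 = 75)
u(F, p) = -1/16
Y(w, o) = 2*o*(o + w + o*w) (Y(w, o) = (w + (o + o*w))*(2*o) = (o + w + o*w)*(2*o) = 2*o*(o + w + o*w))
Y(-188, u(-8, -6)) - t(-407) = 2*(-1/16)*(-1/16 - 188 - 1/16*(-188)) - 1*75 = 2*(-1/16)*(-1/16 - 188 + 47/4) - 75 = 2*(-1/16)*(-2821/16) - 75 = 2821/128 - 75 = -6779/128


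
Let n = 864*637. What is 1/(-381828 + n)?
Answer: 1/168540 ≈ 5.9333e-6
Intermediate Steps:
n = 550368
1/(-381828 + n) = 1/(-381828 + 550368) = 1/168540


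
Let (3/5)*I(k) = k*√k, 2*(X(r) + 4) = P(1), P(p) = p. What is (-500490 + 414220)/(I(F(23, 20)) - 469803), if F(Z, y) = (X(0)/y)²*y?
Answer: 7470472054579200/40682162775557231 + 5681397120*√5/40682162775557231 ≈ 0.18363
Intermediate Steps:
X(r) = -7/2 (X(r) = -4 + (½)*1 = -4 + ½ = -7/2)
F(Z, y) = 49/(4*y) (F(Z, y) = (-7/(2*y))²*y = (49/(4*y²))*y = 49/(4*y))
I(k) = 5*k^(3/2)/3 (I(k) = 5*(k*√k)/3 = 5*k^(3/2)/3)
(-500490 + 414220)/(I(F(23, 20)) - 469803) = (-500490 + 414220)/(5*((49/4)/20)^(3/2)/3 - 469803) = -86270/(5*((49/4)*(1/20))^(3/2)/3 - 469803) = -86270/(5*(49/80)^(3/2)/3 - 469803) = -86270/(5*(343*√5/1600)/3 - 469803) = -86270/(343*√5/960 - 469803) = -86270/(-469803 + 343*√5/960)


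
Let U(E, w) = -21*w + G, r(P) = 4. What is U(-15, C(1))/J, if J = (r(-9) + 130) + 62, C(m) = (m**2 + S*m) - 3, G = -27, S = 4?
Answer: -69/196 ≈ -0.35204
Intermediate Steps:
C(m) = -3 + m**2 + 4*m (C(m) = (m**2 + 4*m) - 3 = -3 + m**2 + 4*m)
U(E, w) = -27 - 21*w (U(E, w) = -21*w - 27 = -27 - 21*w)
J = 196 (J = (4 + 130) + 62 = 134 + 62 = 196)
U(-15, C(1))/J = (-27 - 21*(-3 + 1**2 + 4*1))/196 = (-27 - 21*(-3 + 1 + 4))*(1/196) = (-27 - 21*2)*(1/196) = (-27 - 42)*(1/196) = -69*1/196 = -69/196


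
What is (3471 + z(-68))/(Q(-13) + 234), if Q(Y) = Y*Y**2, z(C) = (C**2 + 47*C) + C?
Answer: -4831/1963 ≈ -2.4610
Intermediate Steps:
z(C) = C**2 + 48*C
Q(Y) = Y**3
(3471 + z(-68))/(Q(-13) + 234) = (3471 - 68*(48 - 68))/((-13)**3 + 234) = (3471 - 68*(-20))/(-2197 + 234) = (3471 + 1360)/(-1963) = 4831*(-1/1963) = -4831/1963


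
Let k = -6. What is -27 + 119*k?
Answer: -741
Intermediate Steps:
-27 + 119*k = -27 + 119*(-6) = -27 - 714 = -741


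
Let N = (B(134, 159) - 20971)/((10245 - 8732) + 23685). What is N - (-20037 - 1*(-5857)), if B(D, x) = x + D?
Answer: 178643481/12599 ≈ 14179.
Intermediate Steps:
B(D, x) = D + x
N = -10339/12599 (N = ((134 + 159) - 20971)/((10245 - 8732) + 23685) = (293 - 20971)/(1513 + 23685) = -20678/25198 = -20678*1/25198 = -10339/12599 ≈ -0.82062)
N - (-20037 - 1*(-5857)) = -10339/12599 - (-20037 - 1*(-5857)) = -10339/12599 - (-20037 + 5857) = -10339/12599 - 1*(-14180) = -10339/12599 + 14180 = 178643481/12599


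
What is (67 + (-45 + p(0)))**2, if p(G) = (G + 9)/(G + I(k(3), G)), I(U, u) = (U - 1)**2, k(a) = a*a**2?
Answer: 221444161/456976 ≈ 484.59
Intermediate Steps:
k(a) = a**3
I(U, u) = (-1 + U)**2
p(G) = (9 + G)/(676 + G) (p(G) = (G + 9)/(G + (-1 + 3**3)**2) = (9 + G)/(G + (-1 + 27)**2) = (9 + G)/(G + 26**2) = (9 + G)/(G + 676) = (9 + G)/(676 + G))
(67 + (-45 + p(0)))**2 = (67 + (-45 + (9 + 0)/(676 + 0)))**2 = (67 + (-45 + 9/676))**2 = (67 - 30411/676)**2 = (14881/676)**2 = 221444161/456976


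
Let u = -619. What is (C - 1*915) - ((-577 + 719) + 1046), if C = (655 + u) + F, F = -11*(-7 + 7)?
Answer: -2067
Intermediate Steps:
F = 0 (F = -11*0 = 0)
C = 36 (C = (655 - 619) + 0 = 36 + 0 = 36)
(C - 1*915) - ((-577 + 719) + 1046) = (36 - 1*915) - ((-577 + 719) + 1046) = (36 - 915) - (142 + 1046) = -879 - 1*1188 = -879 - 1188 = -2067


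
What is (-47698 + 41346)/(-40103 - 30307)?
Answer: 3176/35205 ≈ 0.090214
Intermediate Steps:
(-47698 + 41346)/(-40103 - 30307) = -6352/(-70410) = -6352*(-1/70410) = 3176/35205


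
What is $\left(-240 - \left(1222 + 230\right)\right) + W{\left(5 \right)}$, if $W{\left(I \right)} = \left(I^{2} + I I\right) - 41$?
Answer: $-1683$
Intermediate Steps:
$W{\left(I \right)} = -41 + 2 I^{2}$ ($W{\left(I \right)} = \left(I^{2} + I^{2}\right) - 41 = 2 I^{2} - 41 = -41 + 2 I^{2}$)
$\left(-240 - \left(1222 + 230\right)\right) + W{\left(5 \right)} = \left(-240 - \left(1222 + 230\right)\right) - \left(41 - 2 \cdot 5^{2}\right) = \left(-240 - 1452\right) + \left(-41 + 2 \cdot 25\right) = \left(-240 - 1452\right) + \left(-41 + 50\right) = -1692 + 9 = -1683$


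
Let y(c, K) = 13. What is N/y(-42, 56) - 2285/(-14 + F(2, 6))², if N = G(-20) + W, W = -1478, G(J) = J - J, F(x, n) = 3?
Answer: -208543/1573 ≈ -132.58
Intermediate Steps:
G(J) = 0
N = -1478 (N = 0 - 1478 = -1478)
N/y(-42, 56) - 2285/(-14 + F(2, 6))² = -1478/13 - 2285/(-14 + 3)² = -1478*1/13 - 2285/((-11)²) = -1478/13 - 2285/121 = -208543/1573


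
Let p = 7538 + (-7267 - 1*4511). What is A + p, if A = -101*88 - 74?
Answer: -13202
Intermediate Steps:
p = -4240 (p = 7538 + (-7267 - 4511) = 7538 - 11778 = -4240)
A = -8962 (A = -8888 - 74 = -8962)
A + p = -8962 - 4240 = -13202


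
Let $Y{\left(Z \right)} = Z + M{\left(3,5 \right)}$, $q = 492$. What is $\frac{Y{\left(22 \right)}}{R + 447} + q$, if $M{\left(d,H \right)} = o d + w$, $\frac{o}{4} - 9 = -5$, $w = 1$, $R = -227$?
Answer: $\frac{108311}{220} \approx 492.32$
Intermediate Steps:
$o = 16$ ($o = 36 + 4 \left(-5\right) = 36 - 20 = 16$)
$M{\left(d,H \right)} = 1 + 16 d$ ($M{\left(d,H \right)} = 16 d + 1 = 1 + 16 d$)
$Y{\left(Z \right)} = 49 + Z$ ($Y{\left(Z \right)} = Z + \left(1 + 16 \cdot 3\right) = Z + \left(1 + 48\right) = Z + 49 = 49 + Z$)
$\frac{Y{\left(22 \right)}}{R + 447} + q = \frac{49 + 22}{-227 + 447} + 492 = \frac{71}{220} + 492 = \frac{108311}{220}$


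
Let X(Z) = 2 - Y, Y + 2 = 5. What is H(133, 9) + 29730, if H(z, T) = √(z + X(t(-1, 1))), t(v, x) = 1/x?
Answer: 29730 + 2*√33 ≈ 29742.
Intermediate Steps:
Y = 3 (Y = -2 + 5 = 3)
X(Z) = -1 (X(Z) = 2 - 1*3 = 2 - 3 = -1)
H(z, T) = √(-1 + z) (H(z, T) = √(z - 1) = √(-1 + z))
H(133, 9) + 29730 = √(-1 + 133) + 29730 = √132 + 29730 = 2*√33 + 29730 = 29730 + 2*√33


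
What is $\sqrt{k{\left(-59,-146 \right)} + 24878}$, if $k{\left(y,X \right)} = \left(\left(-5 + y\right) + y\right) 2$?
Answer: $2 \sqrt{6158} \approx 156.95$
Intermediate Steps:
$k{\left(y,X \right)} = -10 + 4 y$ ($k{\left(y,X \right)} = \left(-5 + 2 y\right) 2 = -10 + 4 y$)
$\sqrt{k{\left(-59,-146 \right)} + 24878} = \sqrt{\left(-10 + 4 \left(-59\right)\right) + 24878} = \sqrt{\left(-10 - 236\right) + 24878} = \sqrt{-246 + 24878} = \sqrt{24632} = 2 \sqrt{6158}$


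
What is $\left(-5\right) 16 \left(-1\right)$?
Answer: $80$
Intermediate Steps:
$\left(-5\right) 16 \left(-1\right) = \left(-80\right) \left(-1\right) = 80$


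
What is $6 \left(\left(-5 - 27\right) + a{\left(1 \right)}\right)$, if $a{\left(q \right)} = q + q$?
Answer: $-180$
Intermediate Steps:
$a{\left(q \right)} = 2 q$
$6 \left(\left(-5 - 27\right) + a{\left(1 \right)}\right) = 6 \left(\left(-5 - 27\right) + 2 \cdot 1\right) = 6 \left(-32 + 2\right) = 6 \left(-30\right) = -180$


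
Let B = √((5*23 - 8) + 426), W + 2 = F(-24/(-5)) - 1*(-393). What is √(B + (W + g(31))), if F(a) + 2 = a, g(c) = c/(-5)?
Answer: √(9690 + 25*√533)/5 ≈ 20.265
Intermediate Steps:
g(c) = -c/5 (g(c) = c*(-⅕) = -c/5)
F(a) = -2 + a
W = 1969/5 (W = -2 + ((-2 - 24/(-5)) - 1*(-393)) = -2 + ((-2 - 24*(-⅕)) + 393) = -2 + ((-2 + 24/5) + 393) = -2 + (14/5 + 393) = -2 + 1979/5 = 1969/5 ≈ 393.80)
B = √533 (B = √((115 - 8) + 426) = √(107 + 426) = √533 ≈ 23.087)
√(B + (W + g(31))) = √(√533 + (1969/5 - ⅕*31)) = √(√533 + (1969/5 - 31/5)) = √(√533 + 1938/5) = √(1938/5 + √533)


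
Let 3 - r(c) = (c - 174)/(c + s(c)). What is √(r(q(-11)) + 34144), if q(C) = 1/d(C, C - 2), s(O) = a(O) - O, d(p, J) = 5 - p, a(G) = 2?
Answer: √2190974/8 ≈ 185.02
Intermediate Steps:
s(O) = 2 - O
q(C) = 1/(5 - C)
r(c) = 90 - c/2 (r(c) = 3 - (c - 174)/(c + (2 - c)) = 3 - (-174 + c)/2 = 3 - (-87 + c/2) = 3 + (87 - c/2) = 90 - c/2)
√(r(q(-11)) + 34144) = √((90 - (-1)/(2*(-5 - 11))) + 34144) = √((90 - (-1)/(2*(-16))) + 34144) = √((90 - (-1)*(-1)/(2*16)) + 34144) = √((90 - ½*1/16) + 34144) = √((90 - 1/32) + 34144) = √(2879/32 + 34144) = √(1095487/32) = √2190974/8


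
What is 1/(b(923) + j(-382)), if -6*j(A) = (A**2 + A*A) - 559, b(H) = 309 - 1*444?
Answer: -6/292099 ≈ -2.0541e-5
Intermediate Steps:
b(H) = -135 (b(H) = 309 - 444 = -135)
j(A) = 559/6 - A**2/3 (j(A) = -((A**2 + A*A) - 559)/6 = -((A**2 + A**2) - 559)/6 = -(2*A**2 - 559)/6 = -(-559 + 2*A**2)/6 = 559/6 - A**2/3)
1/(b(923) + j(-382)) = 1/(-135 + (559/6 - 1/3*(-382)**2)) = 1/(-135 + (559/6 - 1/3*145924)) = 1/(-135 + (559/6 - 145924/3)) = 1/(-135 - 291289/6) = 1/(-292099/6) = -6/292099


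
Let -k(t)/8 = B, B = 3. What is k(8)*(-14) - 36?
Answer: 300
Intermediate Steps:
k(t) = -24 (k(t) = -8*3 = -24)
k(8)*(-14) - 36 = -24*(-14) - 36 = 336 - 36 = 300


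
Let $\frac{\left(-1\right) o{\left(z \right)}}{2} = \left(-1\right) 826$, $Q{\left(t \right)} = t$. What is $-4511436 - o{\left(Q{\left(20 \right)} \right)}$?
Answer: $-4513088$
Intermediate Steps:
$o{\left(z \right)} = 1652$ ($o{\left(z \right)} = - 2 \left(\left(-1\right) 826\right) = \left(-2\right) \left(-826\right) = 1652$)
$-4511436 - o{\left(Q{\left(20 \right)} \right)} = -4511436 - 1652 = -4513088$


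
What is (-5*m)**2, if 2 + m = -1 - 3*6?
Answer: 11025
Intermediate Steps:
m = -21 (m = -2 + (-1 - 3*6) = -2 + (-1 - 18) = -2 - 19 = -21)
(-5*m)**2 = (-5*(-21))**2 = 105**2 = 11025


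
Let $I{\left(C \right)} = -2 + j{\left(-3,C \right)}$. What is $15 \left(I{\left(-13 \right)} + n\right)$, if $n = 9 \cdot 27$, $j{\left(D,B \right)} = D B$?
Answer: $4200$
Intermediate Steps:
$j{\left(D,B \right)} = B D$
$I{\left(C \right)} = -2 - 3 C$ ($I{\left(C \right)} = -2 + C \left(-3\right) = -2 - 3 C$)
$n = 243$
$15 \left(I{\left(-13 \right)} + n\right) = 15 \left(\left(-2 - -39\right) + 243\right) = 15 \left(\left(-2 + 39\right) + 243\right) = 15 \left(37 + 243\right) = 15 \cdot 280 = 4200$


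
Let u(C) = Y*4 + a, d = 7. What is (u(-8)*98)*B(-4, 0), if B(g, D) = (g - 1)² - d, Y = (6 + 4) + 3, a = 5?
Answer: 100548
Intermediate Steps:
Y = 13 (Y = 10 + 3 = 13)
u(C) = 57 (u(C) = 13*4 + 5 = 52 + 5 = 57)
B(g, D) = -7 + (-1 + g)² (B(g, D) = (g - 1)² - 1*7 = (-1 + g)² - 7 = -7 + (-1 + g)²)
(u(-8)*98)*B(-4, 0) = (57*98)*(-7 + (-1 - 4)²) = 5586*(-7 + (-5)²) = 5586*(-7 + 25) = 5586*18 = 100548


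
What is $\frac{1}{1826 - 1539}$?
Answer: $\frac{1}{287} \approx 0.0034843$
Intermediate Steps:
$\frac{1}{1826 - 1539} = \frac{1}{287}$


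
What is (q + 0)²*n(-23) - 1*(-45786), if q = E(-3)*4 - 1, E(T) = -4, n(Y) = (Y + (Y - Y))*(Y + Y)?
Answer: 351548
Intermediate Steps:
n(Y) = 2*Y² (n(Y) = (Y + 0)*(2*Y) = Y*(2*Y) = 2*Y²)
q = -17 (q = -4*4 - 1 = -16 - 1 = -17)
(q + 0)²*n(-23) - 1*(-45786) = (-17 + 0)²*(2*(-23)²) - 1*(-45786) = (-17)²*(2*529) + 45786 = 289*1058 + 45786 = 305762 + 45786 = 351548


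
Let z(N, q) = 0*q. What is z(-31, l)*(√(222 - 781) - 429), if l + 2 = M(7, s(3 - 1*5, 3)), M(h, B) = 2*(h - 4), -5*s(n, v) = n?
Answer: 0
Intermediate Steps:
s(n, v) = -n/5
M(h, B) = -8 + 2*h (M(h, B) = 2*(-4 + h) = -8 + 2*h)
l = 4 (l = -2 + (-8 + 2*7) = -2 + (-8 + 14) = -2 + 6 = 4)
z(N, q) = 0
z(-31, l)*(√(222 - 781) - 429) = 0*(√(222 - 781) - 429) = 0*(√(-559) - 429) = 0*(I*√559 - 429) = 0*(-429 + I*√559) = 0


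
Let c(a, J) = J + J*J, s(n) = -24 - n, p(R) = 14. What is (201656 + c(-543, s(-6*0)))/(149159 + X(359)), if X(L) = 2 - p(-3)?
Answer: 202208/149147 ≈ 1.3558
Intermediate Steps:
c(a, J) = J + J²
X(L) = -12 (X(L) = 2 - 1*14 = 2 - 14 = -12)
(201656 + c(-543, s(-6*0)))/(149159 + X(359)) = (201656 + (-24 - (-6)*0)*(1 + (-24 - (-6)*0)))/(149159 - 12) = (201656 + (-24 - 1*0)*(1 + (-24 - 1*0)))/149147 = (201656 + (-24 + 0)*(1 + (-24 + 0)))*(1/149147) = (201656 - 24*(1 - 24))*(1/149147) = (201656 - 24*(-23))*(1/149147) = (201656 + 552)*(1/149147) = 202208*(1/149147) = 202208/149147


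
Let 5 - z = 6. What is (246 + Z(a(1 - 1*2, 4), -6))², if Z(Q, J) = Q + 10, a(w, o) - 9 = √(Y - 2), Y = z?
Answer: (265 + I*√3)² ≈ 70222.0 + 918.0*I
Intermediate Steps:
z = -1 (z = 5 - 1*6 = 5 - 6 = -1)
Y = -1
a(w, o) = 9 + I*√3 (a(w, o) = 9 + √(-1 - 2) = 9 + √(-3) = 9 + I*√3)
Z(Q, J) = 10 + Q
(246 + Z(a(1 - 1*2, 4), -6))² = (246 + (10 + (9 + I*√3)))² = (246 + (19 + I*√3))² = (265 + I*√3)²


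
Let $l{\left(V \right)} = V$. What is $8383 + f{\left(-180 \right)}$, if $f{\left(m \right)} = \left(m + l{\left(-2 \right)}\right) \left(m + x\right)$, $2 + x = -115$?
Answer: $62437$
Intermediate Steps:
$x = -117$ ($x = -2 - 115 = -117$)
$f{\left(m \right)} = \left(-117 + m\right) \left(-2 + m\right)$ ($f{\left(m \right)} = \left(m - 2\right) \left(m - 117\right) = \left(-2 + m\right) \left(-117 + m\right) = \left(-117 + m\right) \left(-2 + m\right)$)
$8383 + f{\left(-180 \right)} = 8383 + \left(234 + \left(-180\right)^{2} - -21420\right) = 8383 + \left(234 + 32400 + 21420\right) = 8383 + 54054 = 62437$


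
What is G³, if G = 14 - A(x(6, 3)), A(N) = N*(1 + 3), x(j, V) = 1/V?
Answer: 54872/27 ≈ 2032.3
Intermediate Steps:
A(N) = 4*N (A(N) = N*4 = 4*N)
G = 38/3 (G = 14 - 4/3 = 38/3 ≈ 12.667)
G³ = (38/3)³ = 54872/27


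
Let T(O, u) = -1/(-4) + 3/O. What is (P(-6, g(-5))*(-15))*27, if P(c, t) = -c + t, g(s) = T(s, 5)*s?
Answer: -12555/4 ≈ -3138.8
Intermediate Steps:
T(O, u) = ¼ + 3/O (T(O, u) = -1*(-¼) + 3/O = ¼ + 3/O)
g(s) = 3 + s/4 (g(s) = ((12 + s)/(4*s))*s = 3 + s/4)
P(c, t) = t - c
(P(-6, g(-5))*(-15))*27 = (((3 + (¼)*(-5)) - 1*(-6))*(-15))*27 = (((3 - 5/4) + 6)*(-15))*27 = ((7/4 + 6)*(-15))*27 = ((31/4)*(-15))*27 = -465/4*27 = -12555/4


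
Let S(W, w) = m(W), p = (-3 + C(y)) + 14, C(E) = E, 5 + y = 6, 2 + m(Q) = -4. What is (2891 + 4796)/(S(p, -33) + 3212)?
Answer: 7687/3206 ≈ 2.3977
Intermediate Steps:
m(Q) = -6 (m(Q) = -2 - 4 = -6)
y = 1 (y = -5 + 6 = 1)
p = 12 (p = (-3 + 1) + 14 = -2 + 14 = 12)
S(W, w) = -6
(2891 + 4796)/(S(p, -33) + 3212) = (2891 + 4796)/(-6 + 3212) = 7687/3206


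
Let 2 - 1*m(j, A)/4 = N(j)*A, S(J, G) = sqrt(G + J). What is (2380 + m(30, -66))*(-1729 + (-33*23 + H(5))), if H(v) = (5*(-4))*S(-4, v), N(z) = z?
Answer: -25852464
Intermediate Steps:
H(v) = -20*sqrt(-4 + v) (H(v) = (5*(-4))*sqrt(v - 4) = -20*sqrt(-4 + v))
m(j, A) = 8 - 4*A*j (m(j, A) = 8 - 4*j*A = 8 - 4*A*j)
(2380 + m(30, -66))*(-1729 + (-33*23 + H(5))) = (2380 + (8 - 4*(-66)*30))*(-1729 + (-33*23 - 20*sqrt(-4 + 5))) = (2380 + (8 + 7920))*(-1729 + (-759 - 20*sqrt(1))) = (2380 + 7928)*(-1729 + (-759 - 20*1)) = 10308*(-1729 + (-759 - 20)) = 10308*(-1729 - 779) = 10308*(-2508) = -25852464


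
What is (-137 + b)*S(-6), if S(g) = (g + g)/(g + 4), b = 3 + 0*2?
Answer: -804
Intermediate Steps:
b = 3 (b = 3 + 0 = 3)
S(g) = 2*g/(4 + g) (S(g) = (2*g)/(4 + g) = 2*g/(4 + g))
(-137 + b)*S(-6) = (-137 + 3)*(2*(-6)/(4 - 6)) = -268*(-6)/(-2) = -268*(-6)*(-1)/2 = -134*6 = -804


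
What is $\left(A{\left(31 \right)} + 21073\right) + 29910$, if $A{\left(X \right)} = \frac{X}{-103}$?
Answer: $\frac{5251218}{103} \approx 50983.0$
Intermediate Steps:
$A{\left(X \right)} = - \frac{X}{103}$ ($A{\left(X \right)} = X \left(- \frac{1}{103}\right) = - \frac{X}{103}$)
$\left(A{\left(31 \right)} + 21073\right) + 29910 = \left(\left(- \frac{1}{103}\right) 31 + 21073\right) + 29910 = \left(- \frac{31}{103} + 21073\right) + 29910 = \frac{2170488}{103} + 29910 = \frac{5251218}{103}$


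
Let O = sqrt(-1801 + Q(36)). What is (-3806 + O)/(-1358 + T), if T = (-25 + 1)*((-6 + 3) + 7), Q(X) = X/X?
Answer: 1903/727 - 15*I*sqrt(2)/727 ≈ 2.6176 - 0.029179*I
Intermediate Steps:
Q(X) = 1
O = 30*I*sqrt(2) (O = sqrt(-1801 + 1) = sqrt(-1800) = 30*I*sqrt(2) ≈ 42.426*I)
T = -96 (T = -24*(-3 + 7) = -24*4 = -96)
(-3806 + O)/(-1358 + T) = (-3806 + 30*I*sqrt(2))/(-1358 - 96) = (-3806 + 30*I*sqrt(2))/(-1454) = (-3806 + 30*I*sqrt(2))*(-1/1454) = 1903/727 - 15*I*sqrt(2)/727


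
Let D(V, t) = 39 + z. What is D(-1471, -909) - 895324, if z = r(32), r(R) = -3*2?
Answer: -895291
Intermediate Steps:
r(R) = -6
z = -6
D(V, t) = 33 (D(V, t) = 39 - 6 = 33)
D(-1471, -909) - 895324 = 33 - 895324 = -895291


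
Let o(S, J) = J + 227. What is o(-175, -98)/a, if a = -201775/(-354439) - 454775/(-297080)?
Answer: 2716655843496/44226662645 ≈ 61.426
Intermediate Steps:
o(S, J) = 227 + J
a = 44226662645/21059347624 (a = -201775*(-1/354439) - 454775*(-1/297080) = 201775/354439 + 90955/59416 = 44226662645/21059347624 ≈ 2.1001)
o(-175, -98)/a = (227 - 98)/(44226662645/21059347624) = 129*(21059347624/44226662645) = 2716655843496/44226662645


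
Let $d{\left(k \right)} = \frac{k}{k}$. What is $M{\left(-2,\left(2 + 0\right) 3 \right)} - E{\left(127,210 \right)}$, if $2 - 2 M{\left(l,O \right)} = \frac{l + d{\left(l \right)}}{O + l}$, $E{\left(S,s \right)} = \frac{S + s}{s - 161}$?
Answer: $- \frac{2255}{392} \approx -5.7525$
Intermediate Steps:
$d{\left(k \right)} = 1$
$E{\left(S,s \right)} = \frac{S + s}{-161 + s}$
$M{\left(l,O \right)} = 1 - \frac{1 + l}{2 \left(O + l\right)}$ ($M{\left(l,O \right)} = 1 - \frac{\left(l + 1\right) \frac{1}{O + l}}{2} = 1 - \frac{\left(1 + l\right) \frac{1}{O + l}}{2} = 1 - \frac{\frac{1}{O + l} \left(1 + l\right)}{2} = 1 - \frac{1 + l}{2 \left(O + l\right)}$)
$M{\left(-2,\left(2 + 0\right) 3 \right)} - E{\left(127,210 \right)} = \frac{- \frac{1}{2} + \left(2 + 0\right) 3 + \frac{1}{2} \left(-2\right)}{\left(2 + 0\right) 3 - 2} - \frac{127 + 210}{-161 + 210} = \frac{- \frac{1}{2} + 2 \cdot 3 - 1}{2 \cdot 3 - 2} - \frac{1}{49} \cdot 337 = \frac{- \frac{1}{2} + 6 - 1}{6 - 2} - \frac{1}{49} \cdot 337 = \frac{1}{4} \cdot \frac{9}{2} - \frac{337}{49} = \frac{9}{8} - \frac{337}{49} = - \frac{2255}{392}$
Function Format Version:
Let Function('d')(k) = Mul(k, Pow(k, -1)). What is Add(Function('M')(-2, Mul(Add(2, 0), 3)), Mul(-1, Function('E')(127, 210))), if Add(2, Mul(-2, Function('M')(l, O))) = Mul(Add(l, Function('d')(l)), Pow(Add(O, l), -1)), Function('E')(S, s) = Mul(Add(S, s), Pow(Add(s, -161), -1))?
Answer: Rational(-2255, 392) ≈ -5.7525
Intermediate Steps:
Function('d')(k) = 1
Function('E')(S, s) = Mul(Pow(Add(-161, s), -1), Add(S, s)) (Function('E')(S, s) = Mul(Add(S, s), Pow(Add(-161, s), -1)) = Mul(Pow(Add(-161, s), -1), Add(S, s)))
Function('M')(l, O) = Add(1, Mul(Rational(-1, 2), Pow(Add(O, l), -1), Add(1, l))) (Function('M')(l, O) = Add(1, Mul(Rational(-1, 2), Mul(Add(l, 1), Pow(Add(O, l), -1)))) = Add(1, Mul(Rational(-1, 2), Mul(Add(1, l), Pow(Add(O, l), -1)))) = Add(1, Mul(Rational(-1, 2), Mul(Pow(Add(O, l), -1), Add(1, l)))) = Add(1, Mul(Rational(-1, 2), Pow(Add(O, l), -1), Add(1, l))))
Add(Function('M')(-2, Mul(Add(2, 0), 3)), Mul(-1, Function('E')(127, 210))) = Add(Mul(Pow(Add(Mul(Add(2, 0), 3), -2), -1), Add(Rational(-1, 2), Mul(Add(2, 0), 3), Mul(Rational(1, 2), -2))), Mul(-1, Mul(Pow(Add(-161, 210), -1), Add(127, 210)))) = Add(Mul(Pow(Add(Mul(2, 3), -2), -1), Add(Rational(-1, 2), Mul(2, 3), -1)), Mul(-1, Mul(Pow(49, -1), 337))) = Add(Mul(Pow(Add(6, -2), -1), Add(Rational(-1, 2), 6, -1)), Mul(-1, Mul(Rational(1, 49), 337))) = Add(Mul(Pow(4, -1), Rational(9, 2)), Mul(-1, Rational(337, 49))) = Add(Mul(Rational(1, 4), Rational(9, 2)), Rational(-337, 49)) = Add(Rational(9, 8), Rational(-337, 49)) = Rational(-2255, 392)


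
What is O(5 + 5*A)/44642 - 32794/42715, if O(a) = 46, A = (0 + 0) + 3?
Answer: -731012429/953441515 ≈ -0.76671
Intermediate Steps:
A = 3 (A = 0 + 3 = 3)
O(5 + 5*A)/44642 - 32794/42715 = 46/44642 - 32794/42715 = 46*(1/44642) - 32794*1/42715 = 23/22321 - 32794/42715 = -731012429/953441515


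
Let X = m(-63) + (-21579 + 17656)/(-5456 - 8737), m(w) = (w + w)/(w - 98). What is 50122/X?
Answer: 16361775558/345703 ≈ 47329.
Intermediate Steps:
m(w) = 2*w/(-98 + w) (m(w) = (2*w)/(-98 + w) = 2*w/(-98 + w))
X = 345703/326439 (X = 2*(-63)/(-98 - 63) + (-21579 + 17656)/(-5456 - 8737) = 2*(-63)/(-161) - 3923/(-14193) = 2*(-63)*(-1/161) - 3923*(-1/14193) = 18/23 + 3923/14193 = 345703/326439 ≈ 1.0590)
50122/X = 50122/(345703/326439) = 50122*(326439/345703) = 16361775558/345703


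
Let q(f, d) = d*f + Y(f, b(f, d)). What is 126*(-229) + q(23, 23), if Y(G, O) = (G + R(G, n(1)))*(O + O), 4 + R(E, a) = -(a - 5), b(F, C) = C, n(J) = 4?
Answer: -27405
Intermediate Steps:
R(E, a) = 1 - a (R(E, a) = -4 - (a - 5) = -4 - (-5 + a) = -4 + (5 - a) = 1 - a)
Y(G, O) = 2*O*(-3 + G) (Y(G, O) = (G + (1 - 1*4))*(O + O) = (G + (1 - 4))*(2*O) = (G - 3)*(2*O) = (-3 + G)*(2*O) = 2*O*(-3 + G))
q(f, d) = d*f + 2*d*(-3 + f)
126*(-229) + q(23, 23) = 126*(-229) + 3*23*(-2 + 23) = -28854 + 3*23*21 = -28854 + 1449 = -27405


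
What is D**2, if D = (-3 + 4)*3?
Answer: 9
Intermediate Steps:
D = 3 (D = 1*3 = 3)
D**2 = 3**2 = 9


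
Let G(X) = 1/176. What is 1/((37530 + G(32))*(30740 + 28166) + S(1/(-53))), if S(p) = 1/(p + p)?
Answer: 88/194545338961 ≈ 4.5234e-10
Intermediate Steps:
G(X) = 1/176
S(p) = 1/(2*p)
1/((37530 + G(32))*(30740 + 28166) + S(1/(-53))) = 1/((37530 + 1/176)*(30740 + 28166) + 1/(2*(1/(-53)))) = 1/((6605281/176)*58906 + 1/(2*(-1/53))) = 1/(194545341293/88 + (½)*(-53)) = 1/(194545341293/88 - 53/2) = 1/(194545338961/88) = 88/194545338961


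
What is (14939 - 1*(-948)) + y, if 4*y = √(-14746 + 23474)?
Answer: 15887 + √2182/2 ≈ 15910.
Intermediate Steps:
y = √2182/2 (y = √(-14746 + 23474)/4 = √8728/4 = (2*√2182)/4 = √2182/2 ≈ 23.356)
(14939 - 1*(-948)) + y = (14939 - 1*(-948)) + √2182/2 = (14939 + 948) + √2182/2 = 15887 + √2182/2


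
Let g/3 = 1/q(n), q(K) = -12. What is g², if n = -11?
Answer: 1/16 ≈ 0.062500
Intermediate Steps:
g = -¼ (g = 3/(-12) = 3*(-1/12) = -¼ ≈ -0.25000)
g² = (-¼)² = 1/16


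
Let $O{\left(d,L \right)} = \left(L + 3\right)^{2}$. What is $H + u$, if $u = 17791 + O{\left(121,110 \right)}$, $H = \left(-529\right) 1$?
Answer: $30031$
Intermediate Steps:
$H = -529$
$O{\left(d,L \right)} = \left(3 + L\right)^{2}$
$u = 30560$ ($u = 17791 + \left(3 + 110\right)^{2} = 17791 + 113^{2} = 17791 + 12769 = 30560$)
$H + u = -529 + 30560 = 30031$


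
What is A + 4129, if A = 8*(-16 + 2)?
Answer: 4017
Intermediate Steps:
A = -112 (A = 8*(-14) = -112)
A + 4129 = -112 + 4129 = 4017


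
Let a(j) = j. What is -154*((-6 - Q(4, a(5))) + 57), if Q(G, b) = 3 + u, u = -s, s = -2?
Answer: -7084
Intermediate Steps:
u = 2 (u = -1*(-2) = 2)
Q(G, b) = 5 (Q(G, b) = 3 + 2 = 5)
-154*((-6 - Q(4, a(5))) + 57) = -154*((-6 - 1*5) + 57) = -154*((-6 - 5) + 57) = -154*(-11 + 57) = -154*46 = -7084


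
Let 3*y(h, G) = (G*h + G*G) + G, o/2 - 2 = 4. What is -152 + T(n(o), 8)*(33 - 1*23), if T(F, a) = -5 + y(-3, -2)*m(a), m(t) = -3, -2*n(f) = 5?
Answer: -282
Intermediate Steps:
o = 12 (o = 4 + 2*4 = 4 + 8 = 12)
y(h, G) = G/3 + G**2/3 + G*h/3 (y(h, G) = ((G*h + G*G) + G)/3 = ((G*h + G**2) + G)/3 = ((G**2 + G*h) + G)/3 = (G + G**2 + G*h)/3 = G/3 + G**2/3 + G*h/3)
n(f) = -5/2 (n(f) = -1/2*5 = -5/2)
T(F, a) = -13 (T(F, a) = -5 + ((1/3)*(-2)*(1 - 2 - 3))*(-3) = -5 + ((1/3)*(-2)*(-4))*(-3) = -5 + (8/3)*(-3) = -5 - 8 = -13)
-152 + T(n(o), 8)*(33 - 1*23) = -152 - 13*(33 - 1*23) = -152 - 13*(33 - 23) = -152 - 13*10 = -152 - 130 = -282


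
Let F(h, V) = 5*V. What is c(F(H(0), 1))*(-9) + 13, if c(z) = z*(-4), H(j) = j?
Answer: 193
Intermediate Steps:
c(z) = -4*z
c(F(H(0), 1))*(-9) + 13 = -20*(-9) + 13 = 180 + 13 = 193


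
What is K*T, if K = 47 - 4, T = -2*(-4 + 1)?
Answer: 258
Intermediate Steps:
T = 6 (T = -2*(-3) = 6)
K = 43
K*T = 43*6 = 258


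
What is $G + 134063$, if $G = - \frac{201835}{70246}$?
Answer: $\frac{9417187663}{70246} \approx 1.3406 \cdot 10^{5}$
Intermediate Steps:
$G = - \frac{201835}{70246}$ ($G = \left(-201835\right) \frac{1}{70246} = - \frac{201835}{70246} \approx -2.8733$)
$G + 134063 = - \frac{201835}{70246} + 134063 = \frac{9417187663}{70246}$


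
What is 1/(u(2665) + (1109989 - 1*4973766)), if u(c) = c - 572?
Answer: -1/3861684 ≈ -2.5895e-7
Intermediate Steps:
u(c) = -572 + c
1/(u(2665) + (1109989 - 1*4973766)) = 1/((-572 + 2665) + (1109989 - 1*4973766)) = 1/(2093 + (1109989 - 4973766)) = 1/(2093 - 3863777) = 1/(-3861684) = -1/3861684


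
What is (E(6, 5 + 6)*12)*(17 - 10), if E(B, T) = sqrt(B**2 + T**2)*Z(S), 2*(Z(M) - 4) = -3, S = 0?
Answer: 210*sqrt(157) ≈ 2631.3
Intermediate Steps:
Z(M) = 5/2 (Z(M) = 4 + (1/2)*(-3) = 4 - 3/2 = 5/2)
E(B, T) = 5*sqrt(B**2 + T**2)/2 (E(B, T) = sqrt(B**2 + T**2)*(5/2) = 5*sqrt(B**2 + T**2)/2)
(E(6, 5 + 6)*12)*(17 - 10) = ((5*sqrt(6**2 + (5 + 6)**2)/2)*12)*(17 - 10) = ((5*sqrt(36 + 11**2)/2)*12)*7 = ((5*sqrt(36 + 121)/2)*12)*7 = ((5*sqrt(157)/2)*12)*7 = (30*sqrt(157))*7 = 210*sqrt(157)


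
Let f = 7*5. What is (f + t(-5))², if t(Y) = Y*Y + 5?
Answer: 4225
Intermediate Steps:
f = 35
t(Y) = 5 + Y² (t(Y) = Y² + 5 = 5 + Y²)
(f + t(-5))² = (35 + (5 + (-5)²))² = (35 + (5 + 25))² = (35 + 30)² = 65² = 4225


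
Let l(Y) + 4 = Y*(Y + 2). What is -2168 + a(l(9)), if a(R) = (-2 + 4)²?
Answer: -2164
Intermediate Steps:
l(Y) = -4 + Y*(2 + Y) (l(Y) = -4 + Y*(Y + 2) = -4 + Y*(2 + Y))
a(R) = 4 (a(R) = 2² = 4)
-2168 + a(l(9)) = -2168 + 4 = -2164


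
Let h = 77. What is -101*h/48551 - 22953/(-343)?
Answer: 158817656/2378999 ≈ 66.758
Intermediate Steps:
-101*h/48551 - 22953/(-343) = -101*77/48551 - 22953/(-343) = -7777*1/48551 - 22953*(-1/343) = -7777/48551 + 3279/49 = 158817656/2378999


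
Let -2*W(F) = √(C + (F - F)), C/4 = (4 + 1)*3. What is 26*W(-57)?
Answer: -26*√15 ≈ -100.70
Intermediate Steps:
C = 60 (C = 4*((4 + 1)*3) = 4*(5*3) = 4*15 = 60)
W(F) = -√15 (W(F) = -√(60 + (F - F))/2 = -√(60 + 0)/2 = -√15)
26*W(-57) = 26*(-√15) = -26*√15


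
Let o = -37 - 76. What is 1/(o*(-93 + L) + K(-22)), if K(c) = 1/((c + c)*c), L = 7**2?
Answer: 968/4812897 ≈ 0.00020113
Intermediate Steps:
L = 49
K(c) = 1/(2*c**2) (K(c) = 1/(((2*c))*c) = (1/(2*c))/c = 1/(2*c**2))
o = -113
1/(o*(-93 + L) + K(-22)) = 1/(-113*(-93 + 49) + (1/2)/(-22)**2) = 1/(-113*(-44) + (1/2)*(1/484)) = 1/(4972 + 1/968) = 1/(4812897/968) = 968/4812897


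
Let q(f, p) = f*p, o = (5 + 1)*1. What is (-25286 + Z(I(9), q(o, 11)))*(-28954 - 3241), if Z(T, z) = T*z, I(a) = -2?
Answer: 818332510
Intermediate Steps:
o = 6 (o = 6*1 = 6)
(-25286 + Z(I(9), q(o, 11)))*(-28954 - 3241) = (-25286 - 12*11)*(-28954 - 3241) = (-25286 - 2*66)*(-32195) = (-25286 - 132)*(-32195) = -25418*(-32195) = 818332510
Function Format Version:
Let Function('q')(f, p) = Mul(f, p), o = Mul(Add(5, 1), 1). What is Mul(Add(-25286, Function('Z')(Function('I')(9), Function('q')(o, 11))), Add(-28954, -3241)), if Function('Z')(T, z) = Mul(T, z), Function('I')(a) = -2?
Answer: 818332510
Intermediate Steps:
o = 6 (o = Mul(6, 1) = 6)
Mul(Add(-25286, Function('Z')(Function('I')(9), Function('q')(o, 11))), Add(-28954, -3241)) = Mul(Add(-25286, Mul(-2, Mul(6, 11))), Add(-28954, -3241)) = Mul(Add(-25286, Mul(-2, 66)), -32195) = Mul(Add(-25286, -132), -32195) = Mul(-25418, -32195) = 818332510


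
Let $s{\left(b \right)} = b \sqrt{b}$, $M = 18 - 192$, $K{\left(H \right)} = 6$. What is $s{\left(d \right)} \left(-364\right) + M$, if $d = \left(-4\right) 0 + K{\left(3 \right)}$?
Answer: $-174 - 2184 \sqrt{6} \approx -5523.7$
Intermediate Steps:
$d = 6$ ($d = \left(-4\right) 0 + 6 = 0 + 6 = 6$)
$M = -174$ ($M = 18 - 192 = -174$)
$s{\left(b \right)} = b^{\frac{3}{2}}$
$s{\left(d \right)} \left(-364\right) + M = 6^{\frac{3}{2}} \left(-364\right) - 174 = 6 \sqrt{6} \left(-364\right) - 174 = - 2184 \sqrt{6} - 174 = -174 - 2184 \sqrt{6}$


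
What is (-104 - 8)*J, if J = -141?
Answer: 15792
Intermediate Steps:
(-104 - 8)*J = (-104 - 8)*(-141) = -112*(-141) = 15792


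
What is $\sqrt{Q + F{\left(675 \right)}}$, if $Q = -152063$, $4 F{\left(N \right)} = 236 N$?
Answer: $i \sqrt{112238} \approx 335.02 i$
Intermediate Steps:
$F{\left(N \right)} = 59 N$ ($F{\left(N \right)} = \frac{236 N}{4} = 59 N$)
$\sqrt{Q + F{\left(675 \right)}} = \sqrt{-152063 + 59 \cdot 675} = \sqrt{-152063 + 39825} = \sqrt{-112238} = i \sqrt{112238}$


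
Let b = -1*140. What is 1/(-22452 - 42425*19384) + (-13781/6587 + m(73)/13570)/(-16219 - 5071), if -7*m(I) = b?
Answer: 11750468347956857/119659542295891831240 ≈ 9.8199e-5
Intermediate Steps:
b = -140
m(I) = 20 (m(I) = -⅐*(-140) = 20)
1/(-22452 - 42425*19384) + (-13781/6587 + m(73)/13570)/(-16219 - 5071) = 1/(-22452 - 42425*19384) + (-13781/6587 + 20/13570)/(-16219 - 5071) = (1/19384)/(-64877) + (-13781*1/6587 + 20*(1/13570))/(-21290) = -1/64877*1/19384 + (-13781/6587 + 2/1357)*(-1/21290) = -1/1257575768 - 18687643/8938559*(-1/21290) = -1/1257575768 + 18687643/190301921110 = 11750468347956857/119659542295891831240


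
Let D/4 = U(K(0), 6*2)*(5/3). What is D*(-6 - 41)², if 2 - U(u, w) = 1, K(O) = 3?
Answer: 44180/3 ≈ 14727.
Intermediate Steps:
U(u, w) = 1 (U(u, w) = 2 - 1*1 = 2 - 1 = 1)
D = 20/3 (D = 4*(1*(5/3)) = 4*(5/3) = 20/3 ≈ 6.6667)
D*(-6 - 41)² = 20*(-6 - 41)²/3 = (20/3)*(-47)² = (20/3)*2209 = 44180/3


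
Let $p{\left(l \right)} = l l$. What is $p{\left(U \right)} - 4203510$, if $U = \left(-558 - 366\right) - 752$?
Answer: $-1394534$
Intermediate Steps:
$U = -1676$ ($U = -924 - 752 = -1676$)
$p{\left(l \right)} = l^{2}$
$p{\left(U \right)} - 4203510 = \left(-1676\right)^{2} - 4203510 = 2808976 - 4203510 = -1394534$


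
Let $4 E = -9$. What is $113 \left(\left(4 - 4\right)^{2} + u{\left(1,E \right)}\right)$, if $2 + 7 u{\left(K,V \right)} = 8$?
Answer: $\frac{678}{7} \approx 96.857$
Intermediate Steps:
$E = - \frac{9}{4}$ ($E = \frac{1}{4} \left(-9\right) = - \frac{9}{4} \approx -2.25$)
$u{\left(K,V \right)} = \frac{6}{7}$ ($u{\left(K,V \right)} = - \frac{2}{7} + \frac{1}{7} \cdot 8 = - \frac{2}{7} + \frac{8}{7} = \frac{6}{7}$)
$113 \left(\left(4 - 4\right)^{2} + u{\left(1,E \right)}\right) = 113 \left(\left(4 - 4\right)^{2} + \frac{6}{7}\right) = 113 \left(0^{2} + \frac{6}{7}\right) = 113 \left(0 + \frac{6}{7}\right) = 113 \cdot \frac{6}{7} = \frac{678}{7}$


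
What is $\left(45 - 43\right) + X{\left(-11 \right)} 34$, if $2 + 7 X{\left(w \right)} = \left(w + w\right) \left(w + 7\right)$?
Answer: $\frac{2938}{7} \approx 419.71$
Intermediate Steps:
$X{\left(w \right)} = - \frac{2}{7} + \frac{2 w \left(7 + w\right)}{7}$ ($X{\left(w \right)} = - \frac{2}{7} + \frac{\left(w + w\right) \left(w + 7\right)}{7} = - \frac{2}{7} + \frac{2 w \left(7 + w\right)}{7}$)
$\left(45 - 43\right) + X{\left(-11 \right)} 34 = \left(45 - 43\right) + \left(- \frac{2}{7} + 2 \left(-11\right) + \frac{2 \left(-11\right)^{2}}{7}\right) 34 = \left(45 - 43\right) + \left(- \frac{2}{7} - 22 + \frac{2}{7} \cdot 121\right) 34 = 2 + \left(- \frac{2}{7} - 22 + \frac{242}{7}\right) 34 = 2 + \frac{86}{7} \cdot 34 = 2 + \frac{2924}{7} = \frac{2938}{7}$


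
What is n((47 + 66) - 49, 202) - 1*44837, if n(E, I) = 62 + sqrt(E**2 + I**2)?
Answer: -44775 + 10*sqrt(449) ≈ -44563.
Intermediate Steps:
n((47 + 66) - 49, 202) - 1*44837 = (62 + sqrt(((47 + 66) - 49)**2 + 202**2)) - 1*44837 = (62 + sqrt((113 - 49)**2 + 40804)) - 44837 = (62 + sqrt(64**2 + 40804)) - 44837 = (62 + sqrt(4096 + 40804)) - 44837 = (62 + sqrt(44900)) - 44837 = (62 + 10*sqrt(449)) - 44837 = -44775 + 10*sqrt(449)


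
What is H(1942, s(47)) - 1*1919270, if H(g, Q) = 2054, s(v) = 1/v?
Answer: -1917216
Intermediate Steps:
H(1942, s(47)) - 1*1919270 = 2054 - 1*1919270 = 2054 - 1919270 = -1917216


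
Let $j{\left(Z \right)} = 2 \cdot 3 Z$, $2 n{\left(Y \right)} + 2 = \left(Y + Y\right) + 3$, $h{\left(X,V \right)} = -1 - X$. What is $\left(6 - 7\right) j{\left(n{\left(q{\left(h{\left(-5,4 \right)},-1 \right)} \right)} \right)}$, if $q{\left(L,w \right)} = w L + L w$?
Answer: $45$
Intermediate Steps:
$q{\left(L,w \right)} = 2 L w$ ($q{\left(L,w \right)} = L w + L w = 2 L w$)
$n{\left(Y \right)} = \frac{1}{2} + Y$ ($n{\left(Y \right)} = -1 + \frac{\left(Y + Y\right) + 3}{2} = -1 + \frac{2 Y + 3}{2} = -1 + \frac{3 + 2 Y}{2} = -1 + \left(\frac{3}{2} + Y\right) = \frac{1}{2} + Y$)
$j{\left(Z \right)} = 6 Z$
$\left(6 - 7\right) j{\left(n{\left(q{\left(h{\left(-5,4 \right)},-1 \right)} \right)} \right)} = \left(6 - 7\right) 6 \left(\frac{1}{2} + 2 \left(-1 - -5\right) \left(-1\right)\right) = \left(6 - 7\right) 6 \left(\frac{1}{2} + 2 \left(-1 + 5\right) \left(-1\right)\right) = - 6 \left(\frac{1}{2} + 2 \cdot 4 \left(-1\right)\right) = - 6 \left(\frac{1}{2} - 8\right) = - \frac{6 \left(-15\right)}{2} = \left(-1\right) \left(-45\right) = 45$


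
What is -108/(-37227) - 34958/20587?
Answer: -61864670/36494869 ≈ -1.6952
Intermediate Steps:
-108/(-37227) - 34958/20587 = -108*(-1/37227) - 34958*1/20587 = 36/12409 - 4994/2941 = -61864670/36494869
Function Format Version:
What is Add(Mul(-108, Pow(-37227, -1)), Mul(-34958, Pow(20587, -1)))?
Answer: Rational(-61864670, 36494869) ≈ -1.6952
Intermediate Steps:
Add(Mul(-108, Pow(-37227, -1)), Mul(-34958, Pow(20587, -1))) = Add(Mul(-108, Rational(-1, 37227)), Mul(-34958, Rational(1, 20587))) = Add(Rational(36, 12409), Rational(-4994, 2941)) = Rational(-61864670, 36494869)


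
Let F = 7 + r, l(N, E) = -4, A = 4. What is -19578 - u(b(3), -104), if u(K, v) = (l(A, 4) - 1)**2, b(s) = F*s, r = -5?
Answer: -19603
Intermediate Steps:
F = 2 (F = 7 - 5 = 2)
b(s) = 2*s
u(K, v) = 25 (u(K, v) = (-4 - 1)**2 = (-5)**2 = 25)
-19578 - u(b(3), -104) = -19578 - 1*25 = -19578 - 25 = -19603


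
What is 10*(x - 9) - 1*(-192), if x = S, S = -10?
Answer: 2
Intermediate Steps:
x = -10
10*(x - 9) - 1*(-192) = 10*(-10 - 9) - 1*(-192) = 10*(-19) + 192 = -190 + 192 = 2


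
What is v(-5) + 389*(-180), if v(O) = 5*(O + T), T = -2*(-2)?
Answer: -70025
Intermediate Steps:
T = 4
v(O) = 20 + 5*O (v(O) = 5*(O + 4) = 5*(4 + O) = 20 + 5*O)
v(-5) + 389*(-180) = (20 + 5*(-5)) + 389*(-180) = (20 - 25) - 70020 = -5 - 70020 = -70025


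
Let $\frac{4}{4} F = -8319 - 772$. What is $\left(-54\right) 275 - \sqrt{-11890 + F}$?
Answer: $-14850 - i \sqrt{20981} \approx -14850.0 - 144.85 i$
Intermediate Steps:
$F = -9091$ ($F = -8319 - 772 = -9091$)
$\left(-54\right) 275 - \sqrt{-11890 + F} = \left(-54\right) 275 - \sqrt{-11890 - 9091} = -14850 - \sqrt{-20981} = -14850 - i \sqrt{20981}$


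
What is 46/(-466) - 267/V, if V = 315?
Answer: -23152/24465 ≈ -0.94633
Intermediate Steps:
46/(-466) - 267/V = 46/(-466) - 267/315 = 46*(-1/466) - 267*1/315 = -23/233 - 89/105 = -23152/24465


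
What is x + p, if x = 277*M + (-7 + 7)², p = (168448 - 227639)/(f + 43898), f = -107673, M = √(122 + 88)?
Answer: 59191/63775 + 277*√210 ≈ 4015.0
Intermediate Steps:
M = √210 ≈ 14.491
p = 59191/63775 (p = (168448 - 227639)/(-107673 + 43898) = -59191/(-63775) = -59191*(-1/63775) = 59191/63775 ≈ 0.92812)
x = 277*√210 (x = 277*√210 + (-7 + 7)² = 277*√210 + 0² = 277*√210 + 0 = 277*√210 ≈ 4014.1)
x + p = 277*√210 + 59191/63775 = 59191/63775 + 277*√210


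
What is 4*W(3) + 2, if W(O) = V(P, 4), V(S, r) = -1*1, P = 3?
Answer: -2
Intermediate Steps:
V(S, r) = -1
W(O) = -1
4*W(3) + 2 = 4*(-1) + 2 = -4 + 2 = -2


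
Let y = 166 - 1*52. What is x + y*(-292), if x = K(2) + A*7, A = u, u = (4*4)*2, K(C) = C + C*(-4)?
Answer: -33070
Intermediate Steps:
K(C) = -3*C (K(C) = C - 4*C = -3*C)
u = 32 (u = 16*2 = 32)
A = 32
x = 218 (x = -3*2 + 32*7 = -6 + 224 = 218)
y = 114 (y = 166 - 52 = 114)
x + y*(-292) = 218 + 114*(-292) = 218 - 33288 = -33070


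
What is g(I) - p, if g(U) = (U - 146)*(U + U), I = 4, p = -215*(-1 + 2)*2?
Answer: -706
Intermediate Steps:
p = -430 (p = -215*2 = -430)
g(U) = 2*U*(-146 + U) (g(U) = (-146 + U)*(2*U) = 2*U*(-146 + U))
g(I) - p = 2*4*(-146 + 4) - 1*(-430) = 2*4*(-142) + 430 = -1136 + 430 = -706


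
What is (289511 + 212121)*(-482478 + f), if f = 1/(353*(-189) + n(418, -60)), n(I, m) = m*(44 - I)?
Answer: -10716203094660224/44277 ≈ -2.4203e+11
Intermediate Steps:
f = -1/44277 (f = 1/(353*(-189) - 60*(44 - 1*418)) = 1/(-66717 - 60*(44 - 418)) = 1/(-66717 - 60*(-374)) = 1/(-66717 + 22440) = 1/(-44277) = -1/44277 ≈ -2.2585e-5)
(289511 + 212121)*(-482478 + f) = (289511 + 212121)*(-482478 - 1/44277) = 501632*(-21362678407/44277) = -10716203094660224/44277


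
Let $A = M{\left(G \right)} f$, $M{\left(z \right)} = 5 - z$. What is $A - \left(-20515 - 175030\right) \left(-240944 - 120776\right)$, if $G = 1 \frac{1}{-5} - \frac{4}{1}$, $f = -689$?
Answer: $- \frac{353662718694}{5} \approx -7.0732 \cdot 10^{10}$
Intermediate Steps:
$G = - \frac{21}{5}$ ($G = 1 \left(- \frac{1}{5}\right) - 4 = - \frac{1}{5} - 4 = - \frac{21}{5} \approx -4.2$)
$A = - \frac{31694}{5}$ ($A = \left(5 - - \frac{21}{5}\right) \left(-689\right) = \left(5 + \frac{21}{5}\right) \left(-689\right) = \frac{46}{5} \left(-689\right) = - \frac{31694}{5} \approx -6338.8$)
$A - \left(-20515 - 175030\right) \left(-240944 - 120776\right) = - \frac{31694}{5} - \left(-20515 - 175030\right) \left(-240944 - 120776\right) = - \frac{31694}{5} - \left(-195545\right) \left(-361720\right) = - \frac{31694}{5} - 70732537400 = - \frac{353662718694}{5}$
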